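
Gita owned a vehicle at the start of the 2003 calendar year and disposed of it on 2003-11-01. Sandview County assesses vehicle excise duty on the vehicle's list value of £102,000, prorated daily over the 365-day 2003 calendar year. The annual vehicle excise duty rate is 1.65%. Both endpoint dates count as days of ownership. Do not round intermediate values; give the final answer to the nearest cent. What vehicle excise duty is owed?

Days held (2003-01-01 to 2003-11-01): 305 out of 365
Tax = £102,000 × 1.65% × 305/365 = £1,406.3425

£1,406.34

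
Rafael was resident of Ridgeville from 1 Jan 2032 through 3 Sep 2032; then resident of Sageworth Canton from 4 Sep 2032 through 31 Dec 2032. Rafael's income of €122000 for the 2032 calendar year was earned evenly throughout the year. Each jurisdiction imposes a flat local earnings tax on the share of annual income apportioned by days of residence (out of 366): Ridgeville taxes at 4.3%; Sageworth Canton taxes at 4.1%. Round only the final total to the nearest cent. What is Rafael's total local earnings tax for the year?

Ridgeville, 1 Jan – 3 Sep 2032: 247 days → €122000 × 4.3% × 247/366 = €3540.3333
Sageworth Canton, 4 Sep – 31 Dec 2032: 119 days → €122000 × 4.1% × 119/366 = €1626.3333
Total = €5166.6667

€5166.67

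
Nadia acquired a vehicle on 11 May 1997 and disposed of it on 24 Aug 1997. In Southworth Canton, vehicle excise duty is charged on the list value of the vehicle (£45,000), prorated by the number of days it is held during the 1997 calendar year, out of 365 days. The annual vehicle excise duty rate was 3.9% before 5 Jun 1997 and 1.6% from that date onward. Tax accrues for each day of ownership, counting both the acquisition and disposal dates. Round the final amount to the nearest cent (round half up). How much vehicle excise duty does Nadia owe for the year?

11 May – 4 Jun 1997: 25 days at 3.9% → £45,000 × 3.9% × 25/365 = £120.2055
5 Jun – 24 Aug 1997: 81 days at 1.6% → £45,000 × 1.6% × 81/365 = £159.7808
Total = £279.9863

£279.99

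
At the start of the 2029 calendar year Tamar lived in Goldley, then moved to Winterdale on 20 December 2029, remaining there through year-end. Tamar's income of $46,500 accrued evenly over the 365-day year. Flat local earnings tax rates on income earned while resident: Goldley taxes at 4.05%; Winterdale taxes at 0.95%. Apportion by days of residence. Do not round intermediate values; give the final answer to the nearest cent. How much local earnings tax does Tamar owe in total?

$1,835.86

Goldley, 1 January – 19 December 2029: 353 days → $46,500 × 4.05% × 353/365 = $1,821.3349
Winterdale, 20 December – 31 December 2029: 12 days → $46,500 × 0.95% × 12/365 = $14.5233
Total = $1,835.8582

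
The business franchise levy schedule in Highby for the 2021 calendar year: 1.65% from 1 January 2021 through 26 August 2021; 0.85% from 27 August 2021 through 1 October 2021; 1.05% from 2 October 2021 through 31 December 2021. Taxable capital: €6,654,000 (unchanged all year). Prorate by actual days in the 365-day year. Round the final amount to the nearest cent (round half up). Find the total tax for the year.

1 January – 26 August 2021: 238 days at 1.65% → €6,654,000 × 1.65% × 238/365 = €71,589.7479
27 August – 1 October 2021: 36 days at 0.85% → €6,654,000 × 0.85% × 36/365 = €5,578.4219
2 October – 31 December 2021: 91 days at 1.05% → €6,654,000 × 1.05% × 91/365 = €17,418.8959
Total = €94,587.0658

€94,587.07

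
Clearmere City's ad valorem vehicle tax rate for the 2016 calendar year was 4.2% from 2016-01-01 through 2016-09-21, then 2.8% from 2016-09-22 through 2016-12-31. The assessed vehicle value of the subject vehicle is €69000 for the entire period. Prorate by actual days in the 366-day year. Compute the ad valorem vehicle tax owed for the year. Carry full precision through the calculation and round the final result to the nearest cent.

2016-01-01 to 2016-09-21: 265 days at 4.2% → €69000 × 4.2% × 265/366 = €2098.2787
2016-09-22 to 2016-12-31: 101 days at 2.8% → €69000 × 2.8% × 101/366 = €533.1475
Total = €2631.4262

€2631.43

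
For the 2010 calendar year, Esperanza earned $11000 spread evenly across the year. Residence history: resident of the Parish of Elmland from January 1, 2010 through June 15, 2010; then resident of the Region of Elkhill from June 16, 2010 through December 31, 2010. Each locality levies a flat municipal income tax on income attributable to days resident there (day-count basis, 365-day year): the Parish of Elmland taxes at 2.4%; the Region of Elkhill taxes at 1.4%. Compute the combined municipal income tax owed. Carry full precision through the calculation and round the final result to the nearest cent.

The Parish of Elmland, January 1 – June 15, 2010: 166 days → $11000 × 2.4% × 166/365 = $120.0658
The Region of Elkhill, June 16 – December 31, 2010: 199 days → $11000 × 1.4% × 199/365 = $83.9616
Total = $204.0274

$204.03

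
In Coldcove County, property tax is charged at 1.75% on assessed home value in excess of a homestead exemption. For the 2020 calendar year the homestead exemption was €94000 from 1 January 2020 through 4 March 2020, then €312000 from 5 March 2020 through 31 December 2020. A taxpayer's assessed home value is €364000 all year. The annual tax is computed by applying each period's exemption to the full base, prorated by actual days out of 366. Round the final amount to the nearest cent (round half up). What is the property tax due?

€1577.10

1 January – 4 March 2020: 64 days, exemption €94000 → (€364000 − €94000) × 1.75% × 64/366 = €826.2295
5 March – 31 December 2020: 302 days, exemption €312000 → (€364000 − €312000) × 1.75% × 302/366 = €750.8743
Total = €1577.1038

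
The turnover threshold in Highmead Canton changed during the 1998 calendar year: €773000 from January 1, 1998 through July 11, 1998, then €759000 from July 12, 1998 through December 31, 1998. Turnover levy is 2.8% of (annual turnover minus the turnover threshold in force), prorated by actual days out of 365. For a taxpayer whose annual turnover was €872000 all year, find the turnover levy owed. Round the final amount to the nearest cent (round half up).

January 1 – July 11, 1998: 192 days, exemption €773000 → (€872000 − €773000) × 2.8% × 192/365 = €1458.1479
July 12 – December 31, 1998: 173 days, exemption €759000 → (€872000 − €759000) × 2.8% × 173/365 = €1499.6493
Total = €2957.7973

€2957.80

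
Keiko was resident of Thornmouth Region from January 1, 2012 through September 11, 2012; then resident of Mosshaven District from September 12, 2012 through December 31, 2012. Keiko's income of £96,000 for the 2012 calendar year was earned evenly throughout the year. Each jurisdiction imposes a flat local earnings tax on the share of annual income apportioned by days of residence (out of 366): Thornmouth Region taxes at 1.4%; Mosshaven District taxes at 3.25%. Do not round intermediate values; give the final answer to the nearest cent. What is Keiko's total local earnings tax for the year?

£1,882.62

Thornmouth Region, January 1 – September 11, 2012: 255 days → £96,000 × 1.4% × 255/366 = £936.3934
Mosshaven District, September 12 – December 31, 2012: 111 days → £96,000 × 3.25% × 111/366 = £946.2295
Total = £1,882.6230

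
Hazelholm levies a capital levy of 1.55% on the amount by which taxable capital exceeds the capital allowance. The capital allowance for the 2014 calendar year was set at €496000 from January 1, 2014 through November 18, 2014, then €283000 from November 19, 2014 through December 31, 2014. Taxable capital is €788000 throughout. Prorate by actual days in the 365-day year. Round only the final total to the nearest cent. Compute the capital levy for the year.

€4914.94

January 1 – November 18, 2014: 322 days, exemption €496000 → (€788000 − €496000) × 1.55% × 322/365 = €3992.8000
November 19 – December 31, 2014: 43 days, exemption €283000 → (€788000 − €283000) × 1.55% × 43/365 = €922.1438
Total = €4914.9438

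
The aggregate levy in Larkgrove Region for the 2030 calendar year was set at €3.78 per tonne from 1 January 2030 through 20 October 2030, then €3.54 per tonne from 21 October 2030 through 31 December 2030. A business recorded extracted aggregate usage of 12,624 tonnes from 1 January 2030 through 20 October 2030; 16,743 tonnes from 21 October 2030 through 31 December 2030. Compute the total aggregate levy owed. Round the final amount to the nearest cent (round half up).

1 January – 20 October 2030: 12,624 tonnes at €3.78/tonne → €47,718.72
21 October – 31 December 2030: 16,743 tonnes at €3.54/tonne → €59,270.22

€106,988.94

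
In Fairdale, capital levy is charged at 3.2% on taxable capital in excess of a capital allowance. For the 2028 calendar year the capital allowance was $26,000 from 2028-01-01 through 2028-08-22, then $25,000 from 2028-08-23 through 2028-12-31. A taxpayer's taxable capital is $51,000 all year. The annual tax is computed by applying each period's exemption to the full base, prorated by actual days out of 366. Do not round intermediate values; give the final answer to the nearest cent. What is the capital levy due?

2028-01-01 to 2028-08-22: 235 days, exemption $26,000 → ($51,000 − $26,000) × 3.2% × 235/366 = $513.6612
2028-08-23 to 2028-12-31: 131 days, exemption $25,000 → ($51,000 − $25,000) × 3.2% × 131/366 = $297.7923
Total = $811.4536

$811.45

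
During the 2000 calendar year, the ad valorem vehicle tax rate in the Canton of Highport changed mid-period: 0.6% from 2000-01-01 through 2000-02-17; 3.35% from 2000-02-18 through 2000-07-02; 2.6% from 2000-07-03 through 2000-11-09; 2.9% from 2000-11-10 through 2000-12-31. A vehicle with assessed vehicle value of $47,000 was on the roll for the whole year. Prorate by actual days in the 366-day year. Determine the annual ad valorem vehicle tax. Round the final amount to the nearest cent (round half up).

$1,249.74

2000-01-01 to 2000-02-17: 48 days at 0.6% → $47,000 × 0.6% × 48/366 = $36.9836
2000-02-18 to 2000-07-02: 136 days at 3.35% → $47,000 × 3.35% × 136/366 = $585.0601
2000-07-03 to 2000-11-09: 130 days at 2.6% → $47,000 × 2.6% × 130/366 = $434.0437
2000-11-10 to 2000-12-31: 52 days at 2.9% → $47,000 × 2.9% × 52/366 = $193.6503
Total = $1,249.7377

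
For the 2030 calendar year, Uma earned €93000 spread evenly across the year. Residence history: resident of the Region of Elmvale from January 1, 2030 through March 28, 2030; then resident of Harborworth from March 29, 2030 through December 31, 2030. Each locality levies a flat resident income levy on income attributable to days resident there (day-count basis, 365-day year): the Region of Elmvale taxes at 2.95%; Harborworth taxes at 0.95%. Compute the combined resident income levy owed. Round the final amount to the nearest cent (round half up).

€1326.84

The Region of Elmvale, January 1 – March 28, 2030: 87 days → €93000 × 2.95% × 87/365 = €653.9301
Harborworth, March 29 – December 31, 2030: 278 days → €93000 × 0.95% × 278/365 = €672.9123
Total = €1326.8425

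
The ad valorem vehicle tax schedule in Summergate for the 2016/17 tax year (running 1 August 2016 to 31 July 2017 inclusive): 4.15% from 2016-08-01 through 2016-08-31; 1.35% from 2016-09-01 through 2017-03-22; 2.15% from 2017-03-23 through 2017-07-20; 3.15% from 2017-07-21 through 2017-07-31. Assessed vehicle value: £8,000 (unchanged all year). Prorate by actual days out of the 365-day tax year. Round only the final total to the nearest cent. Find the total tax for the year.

£152.41

2016-08-01 to 2016-08-31: 31 days at 4.15% → £8,000 × 4.15% × 31/365 = £28.1973
2016-09-01 to 2017-03-22: 203 days at 1.35% → £8,000 × 1.35% × 203/365 = £60.0658
2017-03-23 to 2017-07-20: 120 days at 2.15% → £8,000 × 2.15% × 120/365 = £56.5479
2017-07-21 to 2017-07-31: 11 days at 3.15% → £8,000 × 3.15% × 11/365 = £7.5945
Total = £152.4055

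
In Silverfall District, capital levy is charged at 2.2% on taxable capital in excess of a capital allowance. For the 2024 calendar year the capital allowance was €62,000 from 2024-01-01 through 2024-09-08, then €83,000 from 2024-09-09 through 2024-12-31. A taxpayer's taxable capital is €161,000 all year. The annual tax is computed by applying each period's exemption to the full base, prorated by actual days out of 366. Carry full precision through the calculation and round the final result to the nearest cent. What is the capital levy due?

2024-01-01 to 2024-09-08: 252 days, exemption €62,000 → (€161,000 − €62,000) × 2.2% × 252/366 = €1,499.6066
2024-09-09 to 2024-12-31: 114 days, exemption €83,000 → (€161,000 − €83,000) × 2.2% × 114/366 = €534.4918
Total = €2,034.0984

€2,034.10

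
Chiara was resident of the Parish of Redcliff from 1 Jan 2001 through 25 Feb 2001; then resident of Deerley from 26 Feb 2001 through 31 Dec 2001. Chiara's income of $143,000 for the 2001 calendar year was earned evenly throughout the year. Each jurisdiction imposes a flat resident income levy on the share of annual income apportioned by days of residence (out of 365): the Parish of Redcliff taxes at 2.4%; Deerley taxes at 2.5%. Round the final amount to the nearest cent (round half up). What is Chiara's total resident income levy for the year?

The Parish of Redcliff, 1 Jan – 25 Feb 2001: 56 days → $143,000 × 2.4% × 56/365 = $526.5534
Deerley, 26 Feb – 31 Dec 2001: 309 days → $143,000 × 2.5% × 309/365 = $3,026.5068
Total = $3,553.0603

$3,553.06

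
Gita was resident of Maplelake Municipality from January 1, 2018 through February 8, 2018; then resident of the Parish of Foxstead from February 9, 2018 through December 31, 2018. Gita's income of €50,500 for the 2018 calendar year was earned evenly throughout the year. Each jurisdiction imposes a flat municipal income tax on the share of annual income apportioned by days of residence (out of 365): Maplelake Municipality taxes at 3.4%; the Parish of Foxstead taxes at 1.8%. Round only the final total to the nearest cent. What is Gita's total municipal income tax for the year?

€995.33

Maplelake Municipality, January 1 – February 8, 2018: 39 days → €50,500 × 3.4% × 39/365 = €183.4603
The Parish of Foxstead, February 9 – December 31, 2018: 326 days → €50,500 × 1.8% × 326/365 = €811.8740
Total = €995.3342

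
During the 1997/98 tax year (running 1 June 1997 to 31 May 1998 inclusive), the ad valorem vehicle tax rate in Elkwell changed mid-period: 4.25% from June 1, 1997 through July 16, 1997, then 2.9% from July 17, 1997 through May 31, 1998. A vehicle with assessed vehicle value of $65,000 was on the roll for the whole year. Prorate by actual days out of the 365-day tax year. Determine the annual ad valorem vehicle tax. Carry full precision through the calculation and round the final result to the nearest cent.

$1,995.59

June 1 – July 16, 1997: 46 days at 4.25% → $65,000 × 4.25% × 46/365 = $348.1507
July 17, 1997 – May 31, 1998: 319 days at 2.9% → $65,000 × 2.9% × 319/365 = $1,647.4384
Total = $1,995.5890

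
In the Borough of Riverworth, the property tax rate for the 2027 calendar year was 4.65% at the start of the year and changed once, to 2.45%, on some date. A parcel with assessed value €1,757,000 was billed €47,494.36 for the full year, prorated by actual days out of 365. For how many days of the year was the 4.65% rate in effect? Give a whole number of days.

42 days

Let d = days at the first rate; then 365 − d days at the second rate.
€1,757,000 × [4.65%·d + 2.45%·(365−d)] / 365 = €47,494.36
Solving gives d = 42, so the new rate took effect on 12 Feb 2027.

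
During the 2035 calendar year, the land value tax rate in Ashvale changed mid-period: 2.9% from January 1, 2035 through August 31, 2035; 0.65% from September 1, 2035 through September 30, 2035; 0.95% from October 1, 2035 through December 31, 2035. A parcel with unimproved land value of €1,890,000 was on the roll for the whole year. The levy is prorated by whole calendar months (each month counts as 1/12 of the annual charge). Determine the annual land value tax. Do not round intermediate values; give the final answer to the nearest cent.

€42,052.50

January 1 – August 31, 2035: 8 months at 2.9% → €1,890,000 × 2.9% × 8/12 = €36,540.0000
September 1 – September 30, 2035: 1 month at 0.65% → €1,890,000 × 0.65% × 1/12 = €1,023.7500
October 1 – December 31, 2035: 3 months at 0.95% → €1,890,000 × 0.95% × 3/12 = €4,488.7500
Total = €42,052.5000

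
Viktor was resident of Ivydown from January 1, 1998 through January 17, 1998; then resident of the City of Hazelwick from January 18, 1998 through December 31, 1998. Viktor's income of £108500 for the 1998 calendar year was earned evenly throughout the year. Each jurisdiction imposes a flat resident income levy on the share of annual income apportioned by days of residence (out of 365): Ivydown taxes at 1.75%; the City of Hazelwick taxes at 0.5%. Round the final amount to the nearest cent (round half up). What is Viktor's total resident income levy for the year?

Ivydown, January 1 – January 17, 1998: 17 days → £108500 × 1.75% × 17/365 = £88.4349
The City of Hazelwick, January 18 – December 31, 1998: 348 days → £108500 × 0.5% × 348/365 = £517.2329
Total = £605.6678

£605.67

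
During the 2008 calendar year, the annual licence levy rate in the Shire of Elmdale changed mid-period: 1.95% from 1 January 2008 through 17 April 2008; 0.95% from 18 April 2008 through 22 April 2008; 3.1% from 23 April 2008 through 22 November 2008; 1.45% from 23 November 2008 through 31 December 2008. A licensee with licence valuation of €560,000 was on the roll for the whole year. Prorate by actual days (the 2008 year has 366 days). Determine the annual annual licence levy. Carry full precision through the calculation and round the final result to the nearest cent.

1 January – 17 April 2008: 108 days at 1.95% → €560,000 × 1.95% × 108/366 = €3,222.2951
18 April – 22 April 2008: 5 days at 0.95% → €560,000 × 0.95% × 5/366 = €72.6776
23 April – 22 November 2008: 214 days at 3.1% → €560,000 × 3.1% × 214/366 = €10,150.3825
23 November – 31 December 2008: 39 days at 1.45% → €560,000 × 1.45% × 39/366 = €865.2459
Total = €14,310.6011

€14,310.60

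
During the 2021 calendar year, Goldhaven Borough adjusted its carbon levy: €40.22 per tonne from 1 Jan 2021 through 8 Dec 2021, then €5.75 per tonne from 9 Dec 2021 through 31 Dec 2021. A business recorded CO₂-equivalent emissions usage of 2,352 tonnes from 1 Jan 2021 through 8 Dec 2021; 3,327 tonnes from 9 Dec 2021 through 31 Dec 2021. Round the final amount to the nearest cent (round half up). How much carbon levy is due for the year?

€113727.69

1 Jan – 8 Dec 2021: 2,352 tonnes at €40.22/tonne → €94597.44
9 Dec – 31 Dec 2021: 3,327 tonnes at €5.75/tonne → €19130.25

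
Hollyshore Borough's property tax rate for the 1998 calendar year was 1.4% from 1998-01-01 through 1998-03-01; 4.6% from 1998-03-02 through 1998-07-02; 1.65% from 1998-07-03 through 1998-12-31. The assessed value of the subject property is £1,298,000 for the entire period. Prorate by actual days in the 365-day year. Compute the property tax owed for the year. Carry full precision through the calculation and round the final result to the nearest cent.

1998-01-01 to 1998-03-01: 60 days at 1.4% → £1,298,000 × 1.4% × 60/365 = £2,987.1781
1998-03-02 to 1998-07-02: 123 days at 4.6% → £1,298,000 × 4.6% × 123/365 = £20,120.7781
1998-07-03 to 1998-12-31: 182 days at 1.65% → £1,298,000 × 1.65% × 182/365 = £10,679.1616
Total = £33,787.1178

£33,787.12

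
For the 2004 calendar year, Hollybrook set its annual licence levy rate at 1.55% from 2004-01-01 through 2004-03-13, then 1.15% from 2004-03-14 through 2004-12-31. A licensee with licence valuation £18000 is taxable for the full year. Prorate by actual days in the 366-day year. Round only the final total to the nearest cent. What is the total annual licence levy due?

2004-01-01 to 2004-03-13: 73 days at 1.55% → £18000 × 1.55% × 73/366 = £55.6475
2004-03-14 to 2004-12-31: 293 days at 1.15% → £18000 × 1.15% × 293/366 = £165.7131
Total = £221.3607

£221.36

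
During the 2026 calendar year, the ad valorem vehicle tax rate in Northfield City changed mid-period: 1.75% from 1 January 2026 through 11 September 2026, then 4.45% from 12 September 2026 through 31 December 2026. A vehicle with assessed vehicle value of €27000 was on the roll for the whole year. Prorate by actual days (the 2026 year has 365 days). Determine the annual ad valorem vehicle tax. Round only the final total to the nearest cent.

€694.20

1 January – 11 September 2026: 254 days at 1.75% → €27000 × 1.75% × 254/365 = €328.8082
12 September – 31 December 2026: 111 days at 4.45% → €27000 × 4.45% × 111/365 = €365.3877
Total = €694.1959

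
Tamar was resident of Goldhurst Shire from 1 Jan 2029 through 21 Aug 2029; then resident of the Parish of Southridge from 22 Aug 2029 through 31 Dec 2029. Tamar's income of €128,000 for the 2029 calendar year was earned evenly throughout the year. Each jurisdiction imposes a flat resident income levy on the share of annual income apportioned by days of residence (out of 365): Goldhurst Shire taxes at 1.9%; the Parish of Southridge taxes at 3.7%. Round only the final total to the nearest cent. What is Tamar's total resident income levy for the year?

Goldhurst Shire, 1 Jan – 21 Aug 2029: 233 days → €128,000 × 1.9% × 233/365 = €1,552.4822
The Parish of Southridge, 22 Aug – 31 Dec 2029: 132 days → €128,000 × 3.7% × 132/365 = €1,712.7452
Total = €3,265.2274

€3,265.23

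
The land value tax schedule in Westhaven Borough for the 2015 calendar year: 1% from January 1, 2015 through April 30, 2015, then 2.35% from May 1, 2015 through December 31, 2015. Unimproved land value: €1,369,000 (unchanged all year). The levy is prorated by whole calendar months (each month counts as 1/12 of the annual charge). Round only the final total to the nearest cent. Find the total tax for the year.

January 1 – April 30, 2015: 4 months at 1% → €1,369,000 × 1% × 4/12 = €4,563.3333
May 1 – December 31, 2015: 8 months at 2.35% → €1,369,000 × 2.35% × 8/12 = €21,447.6667
Total = €26,011.0000

€26,011.00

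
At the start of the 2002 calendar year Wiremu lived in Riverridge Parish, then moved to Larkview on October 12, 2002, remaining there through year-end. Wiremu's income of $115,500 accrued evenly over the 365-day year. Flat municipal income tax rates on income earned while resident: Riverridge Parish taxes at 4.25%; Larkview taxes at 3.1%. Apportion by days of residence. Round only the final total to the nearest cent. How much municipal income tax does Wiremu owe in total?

Riverridge Parish, January 1 – October 11, 2002: 284 days → $115,500 × 4.25% × 284/365 = $3,819.4110
Larkview, October 12 – December 31, 2002: 81 days → $115,500 × 3.1% × 81/365 = $794.5767
Total = $4,613.9877

$4,613.99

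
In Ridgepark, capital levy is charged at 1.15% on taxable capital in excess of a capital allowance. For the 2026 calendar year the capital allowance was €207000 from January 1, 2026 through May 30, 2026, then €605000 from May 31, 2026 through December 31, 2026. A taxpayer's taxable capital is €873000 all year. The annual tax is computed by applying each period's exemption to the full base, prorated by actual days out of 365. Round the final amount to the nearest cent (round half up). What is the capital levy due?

January 1 – May 30, 2026: 150 days, exemption €207000 → (€873000 − €207000) × 1.15% × 150/365 = €3147.5342
May 31 – December 31, 2026: 215 days, exemption €605000 → (€873000 − €605000) × 1.15% × 215/365 = €1815.4247
Total = €4962.9589

€4962.96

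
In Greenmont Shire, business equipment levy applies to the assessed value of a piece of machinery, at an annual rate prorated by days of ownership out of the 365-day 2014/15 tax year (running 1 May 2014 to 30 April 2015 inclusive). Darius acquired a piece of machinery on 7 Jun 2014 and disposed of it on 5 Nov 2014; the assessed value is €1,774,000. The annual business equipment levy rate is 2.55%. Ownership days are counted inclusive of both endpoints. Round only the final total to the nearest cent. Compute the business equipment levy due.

€18,838.42

Days held (7 Jun – 5 Nov 2014): 152 out of 365
Tax = €1,774,000 × 2.55% × 152/365 = €18,838.4219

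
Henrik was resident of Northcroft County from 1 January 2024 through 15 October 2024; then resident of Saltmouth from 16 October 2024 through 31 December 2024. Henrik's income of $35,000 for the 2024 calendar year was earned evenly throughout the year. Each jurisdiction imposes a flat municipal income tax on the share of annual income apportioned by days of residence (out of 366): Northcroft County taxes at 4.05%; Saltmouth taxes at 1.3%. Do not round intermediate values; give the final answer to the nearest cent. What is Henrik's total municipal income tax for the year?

$1,215.01

Northcroft County, 1 January – 15 October 2024: 289 days → $35,000 × 4.05% × 289/366 = $1,119.2828
Saltmouth, 16 October – 31 December 2024: 77 days → $35,000 × 1.3% × 77/366 = $95.7240
Total = $1,215.0068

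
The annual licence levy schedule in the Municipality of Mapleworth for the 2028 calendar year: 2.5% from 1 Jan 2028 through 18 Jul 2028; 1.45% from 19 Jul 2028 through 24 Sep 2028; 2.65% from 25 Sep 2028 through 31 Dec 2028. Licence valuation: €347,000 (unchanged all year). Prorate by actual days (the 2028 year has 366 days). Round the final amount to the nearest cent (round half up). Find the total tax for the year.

€8,137.43

1 Jan – 18 Jul 2028: 200 days at 2.5% → €347,000 × 2.5% × 200/366 = €4,740.4372
19 Jul – 24 Sep 2028: 68 days at 1.45% → €347,000 × 1.45% × 68/366 = €934.8142
25 Sep – 31 Dec 2028: 98 days at 2.65% → €347,000 × 2.65% × 98/366 = €2,462.1831
Total = €8,137.4344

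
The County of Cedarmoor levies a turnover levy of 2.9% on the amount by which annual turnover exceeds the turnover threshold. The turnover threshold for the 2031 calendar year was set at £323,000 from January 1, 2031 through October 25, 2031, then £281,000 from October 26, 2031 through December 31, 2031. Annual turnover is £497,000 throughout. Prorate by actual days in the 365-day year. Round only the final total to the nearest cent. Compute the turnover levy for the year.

£5,269.58

January 1 – October 25, 2031: 298 days, exemption £323,000 → (£497,000 − £323,000) × 2.9% × 298/365 = £4,119.7479
October 26 – December 31, 2031: 67 days, exemption £281,000 → (£497,000 − £281,000) × 2.9% × 67/365 = £1,149.8301
Total = £5,269.5781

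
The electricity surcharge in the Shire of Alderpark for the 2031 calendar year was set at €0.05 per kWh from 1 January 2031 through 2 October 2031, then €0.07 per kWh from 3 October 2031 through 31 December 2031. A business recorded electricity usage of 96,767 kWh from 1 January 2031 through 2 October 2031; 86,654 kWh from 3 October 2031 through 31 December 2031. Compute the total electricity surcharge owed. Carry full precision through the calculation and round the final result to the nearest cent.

1 January – 2 October 2031: 96,767 kWh at €0.05/kWh → €4,838.35
3 October – 31 December 2031: 86,654 kWh at €0.07/kWh → €6,065.78

€10,904.13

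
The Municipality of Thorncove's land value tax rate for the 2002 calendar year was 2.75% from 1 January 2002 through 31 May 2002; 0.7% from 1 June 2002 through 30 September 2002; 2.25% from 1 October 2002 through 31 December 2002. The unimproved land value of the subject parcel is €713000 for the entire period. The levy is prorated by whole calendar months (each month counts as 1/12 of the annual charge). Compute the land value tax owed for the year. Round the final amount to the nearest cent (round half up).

€13844.08

1 January – 31 May 2002: 5 months at 2.75% → €713000 × 2.75% × 5/12 = €8169.7917
1 June – 30 September 2002: 4 months at 0.7% → €713000 × 0.7% × 4/12 = €1663.6667
1 October – 31 December 2002: 3 months at 2.25% → €713000 × 2.25% × 3/12 = €4010.6250
Total = €13844.0833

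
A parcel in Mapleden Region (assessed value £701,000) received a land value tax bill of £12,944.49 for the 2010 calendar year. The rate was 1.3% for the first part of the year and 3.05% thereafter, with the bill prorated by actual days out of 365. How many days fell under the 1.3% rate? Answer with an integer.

251 days

Let d = days at the first rate; then 365 − d days at the second rate.
£701,000 × [1.3%·d + 3.05%·(365−d)] / 365 = £12,944.49
Solving gives d = 251, so the new rate took effect on September 9, 2010.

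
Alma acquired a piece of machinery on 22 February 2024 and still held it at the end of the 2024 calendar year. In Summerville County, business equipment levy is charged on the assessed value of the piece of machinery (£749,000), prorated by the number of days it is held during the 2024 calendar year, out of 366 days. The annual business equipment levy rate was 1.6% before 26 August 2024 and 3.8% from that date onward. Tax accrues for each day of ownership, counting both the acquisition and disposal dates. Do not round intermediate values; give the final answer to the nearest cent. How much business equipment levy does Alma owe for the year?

22 February – 25 August 2024: 186 days at 1.6% → £749,000 × 1.6% × 186/366 = £6,090.2295
26 August – 31 December 2024: 128 days at 3.8% → £749,000 × 3.8% × 128/366 = £9,953.9235
Total = £16,044.1530

£16,044.15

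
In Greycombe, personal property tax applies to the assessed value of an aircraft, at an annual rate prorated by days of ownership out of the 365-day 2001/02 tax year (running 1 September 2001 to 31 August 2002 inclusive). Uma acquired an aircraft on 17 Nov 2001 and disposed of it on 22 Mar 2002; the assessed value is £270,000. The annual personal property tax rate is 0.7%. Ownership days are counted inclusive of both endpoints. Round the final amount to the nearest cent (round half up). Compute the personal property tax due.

£652.44

Days held (17 Nov 2001 – 22 Mar 2002): 126 out of 365
Tax = £270,000 × 0.7% × 126/365 = £652.4384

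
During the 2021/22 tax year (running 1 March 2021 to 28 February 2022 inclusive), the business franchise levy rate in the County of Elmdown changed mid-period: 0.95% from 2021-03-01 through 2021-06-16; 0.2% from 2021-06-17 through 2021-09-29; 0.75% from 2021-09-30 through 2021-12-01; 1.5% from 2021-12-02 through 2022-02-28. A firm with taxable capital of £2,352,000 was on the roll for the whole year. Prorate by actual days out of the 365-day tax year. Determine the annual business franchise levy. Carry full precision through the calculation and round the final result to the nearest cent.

2021-03-01 to 2021-06-16: 108 days at 0.95% → £2,352,000 × 0.95% × 108/365 = £6,611.3753
2021-06-17 to 2021-09-29: 105 days at 0.2% → £2,352,000 × 0.2% × 105/365 = £1,353.2055
2021-09-30 to 2021-12-01: 63 days at 0.75% → £2,352,000 × 0.75% × 63/365 = £3,044.7123
2021-12-02 to 2022-02-28: 89 days at 1.5% → £2,352,000 × 1.5% × 89/365 = £8,602.5205
Total = £19,611.8137

£19,611.81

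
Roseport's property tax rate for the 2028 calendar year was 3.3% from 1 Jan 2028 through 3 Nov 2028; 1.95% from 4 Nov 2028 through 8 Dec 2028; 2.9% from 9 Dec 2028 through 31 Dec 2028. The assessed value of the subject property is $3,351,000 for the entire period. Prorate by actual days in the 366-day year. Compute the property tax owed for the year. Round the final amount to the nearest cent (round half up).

$105,414.59

1 Jan – 3 Nov 2028: 308 days at 3.3% → $3,351,000 × 3.3% × 308/366 = $93,058.9180
4 Nov – 8 Dec 2028: 35 days at 1.95% → $3,351,000 × 1.95% × 35/366 = $6,248.7910
9 Dec – 31 Dec 2028: 23 days at 2.9% → $3,351,000 × 2.9% × 23/366 = $6,106.8770
Total = $105,414.5861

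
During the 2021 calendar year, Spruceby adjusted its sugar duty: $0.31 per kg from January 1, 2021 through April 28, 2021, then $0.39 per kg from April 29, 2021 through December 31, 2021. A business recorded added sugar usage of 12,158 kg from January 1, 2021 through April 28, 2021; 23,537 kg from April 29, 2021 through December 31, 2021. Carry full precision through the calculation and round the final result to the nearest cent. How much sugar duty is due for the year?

$12,948.41

January 1 – April 28, 2021: 12,158 kg at $0.31/kg → $3,768.98
April 29 – December 31, 2021: 23,537 kg at $0.39/kg → $9,179.43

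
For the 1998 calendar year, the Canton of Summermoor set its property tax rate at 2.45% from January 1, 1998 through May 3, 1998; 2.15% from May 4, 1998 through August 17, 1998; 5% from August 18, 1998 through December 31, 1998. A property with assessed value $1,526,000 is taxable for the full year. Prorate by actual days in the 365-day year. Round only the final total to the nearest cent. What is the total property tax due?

$50,556.59

January 1 – May 3, 1998: 123 days at 2.45% → $1,526,000 × 2.45% × 123/365 = $12,598.9068
May 4 – August 17, 1998: 106 days at 2.15% → $1,526,000 × 2.15% × 106/365 = $9,528.0932
August 18 – December 31, 1998: 136 days at 5% → $1,526,000 × 5% × 136/365 = $28,429.5890
Total = $50,556.5890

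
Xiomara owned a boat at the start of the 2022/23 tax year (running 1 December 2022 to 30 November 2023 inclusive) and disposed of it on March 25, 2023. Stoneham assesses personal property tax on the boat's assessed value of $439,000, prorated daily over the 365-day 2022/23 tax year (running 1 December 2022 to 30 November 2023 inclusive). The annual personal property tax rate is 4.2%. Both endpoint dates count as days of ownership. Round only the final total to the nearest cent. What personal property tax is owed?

Days held (December 1, 2022 – March 25, 2023): 115 out of 365
Tax = $439,000 × 4.2% × 115/365 = $5,809.2329

$5,809.23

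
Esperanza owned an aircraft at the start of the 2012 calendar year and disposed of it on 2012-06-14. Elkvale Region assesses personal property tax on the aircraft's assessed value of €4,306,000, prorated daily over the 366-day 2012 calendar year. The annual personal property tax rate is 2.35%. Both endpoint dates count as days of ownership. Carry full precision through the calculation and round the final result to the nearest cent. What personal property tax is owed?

€45,895.37

Days held (2012-01-01 to 2012-06-14): 166 out of 366
Tax = €4,306,000 × 2.35% × 166/366 = €45,895.3716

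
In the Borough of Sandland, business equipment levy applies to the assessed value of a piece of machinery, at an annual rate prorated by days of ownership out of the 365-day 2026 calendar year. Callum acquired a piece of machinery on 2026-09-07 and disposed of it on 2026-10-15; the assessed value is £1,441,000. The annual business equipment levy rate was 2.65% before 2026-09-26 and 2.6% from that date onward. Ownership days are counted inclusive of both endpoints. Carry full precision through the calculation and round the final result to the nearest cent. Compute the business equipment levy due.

£4,040.72

2026-09-07 to 2026-09-25: 19 days at 2.65% → £1,441,000 × 2.65% × 19/365 = £1,987.7904
2026-09-26 to 2026-10-15: 20 days at 2.6% → £1,441,000 × 2.6% × 20/365 = £2,052.9315
Total = £4,040.7219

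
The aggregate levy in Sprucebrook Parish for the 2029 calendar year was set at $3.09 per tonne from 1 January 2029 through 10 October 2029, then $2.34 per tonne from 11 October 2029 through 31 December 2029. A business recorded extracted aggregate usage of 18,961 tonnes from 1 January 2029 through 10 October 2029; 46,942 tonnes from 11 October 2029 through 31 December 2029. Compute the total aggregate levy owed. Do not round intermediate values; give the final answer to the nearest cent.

$168433.77

1 January – 10 October 2029: 18,961 tonnes at $3.09/tonne → $58589.49
11 October – 31 December 2029: 46,942 tonnes at $2.34/tonne → $109844.28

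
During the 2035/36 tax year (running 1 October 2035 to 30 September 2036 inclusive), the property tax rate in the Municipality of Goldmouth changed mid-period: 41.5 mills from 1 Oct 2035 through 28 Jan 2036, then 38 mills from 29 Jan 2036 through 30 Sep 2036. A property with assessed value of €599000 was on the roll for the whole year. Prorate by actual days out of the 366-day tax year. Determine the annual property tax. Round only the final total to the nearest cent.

1 Oct 2035 – 28 Jan 2036: 120 days at 41.5 mills → €599000 × 4.15% × 120/366 = €8150.3279
29 Jan – 30 Sep 2036: 246 days at 38 mills → €599000 × 3.8% × 246/366 = €15299.0492
Total = €23449.3770

€23449.38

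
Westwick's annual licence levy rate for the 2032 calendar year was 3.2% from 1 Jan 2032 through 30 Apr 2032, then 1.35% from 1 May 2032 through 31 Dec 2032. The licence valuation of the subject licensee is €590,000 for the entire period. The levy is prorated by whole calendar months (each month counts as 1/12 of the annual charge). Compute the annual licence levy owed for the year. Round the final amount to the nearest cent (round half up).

1 Jan – 30 Apr 2032: 4 months at 3.2% → €590,000 × 3.2% × 4/12 = €6,293.3333
1 May – 31 Dec 2032: 8 months at 1.35% → €590,000 × 1.35% × 8/12 = €5,310.0000
Total = €11,603.3333

€11,603.33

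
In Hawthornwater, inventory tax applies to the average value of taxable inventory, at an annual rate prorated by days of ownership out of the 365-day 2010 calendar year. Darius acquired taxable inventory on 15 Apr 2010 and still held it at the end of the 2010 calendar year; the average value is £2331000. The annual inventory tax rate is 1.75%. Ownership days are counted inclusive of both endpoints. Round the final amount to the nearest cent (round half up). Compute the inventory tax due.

£29169.43

Days held (15 Apr – 31 Dec 2010): 261 out of 365
Tax = £2331000 × 1.75% × 261/365 = £29169.4315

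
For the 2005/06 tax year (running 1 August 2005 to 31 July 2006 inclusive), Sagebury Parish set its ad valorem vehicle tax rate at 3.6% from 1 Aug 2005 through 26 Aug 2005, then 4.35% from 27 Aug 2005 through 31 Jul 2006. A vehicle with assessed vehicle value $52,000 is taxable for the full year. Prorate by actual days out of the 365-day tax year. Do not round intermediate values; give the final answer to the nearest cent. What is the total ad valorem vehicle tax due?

$2,234.22

1 Aug – 26 Aug 2005: 26 days at 3.6% → $52,000 × 3.6% × 26/365 = $133.3479
27 Aug 2005 – 31 Jul 2006: 339 days at 4.35% → $52,000 × 4.35% × 339/365 = $2,100.8712
Total = $2,234.2192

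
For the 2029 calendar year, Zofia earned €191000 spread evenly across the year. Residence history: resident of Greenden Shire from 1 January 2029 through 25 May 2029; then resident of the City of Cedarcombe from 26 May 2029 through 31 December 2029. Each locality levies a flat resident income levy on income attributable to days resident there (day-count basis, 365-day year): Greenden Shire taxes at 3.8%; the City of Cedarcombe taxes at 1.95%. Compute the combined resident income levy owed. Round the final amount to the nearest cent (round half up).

Greenden Shire, 1 January – 25 May 2029: 145 days → €191000 × 3.8% × 145/365 = €2883.3151
The City of Cedarcombe, 26 May – 31 December 2029: 220 days → €191000 × 1.95% × 220/365 = €2244.9041
Total = €5128.2192

€5128.22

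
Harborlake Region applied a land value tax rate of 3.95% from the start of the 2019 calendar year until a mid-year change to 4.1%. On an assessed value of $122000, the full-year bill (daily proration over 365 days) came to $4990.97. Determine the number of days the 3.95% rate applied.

Let d = days at the first rate; then 365 − d days at the second rate.
$122000 × [3.95%·d + 4.1%·(365−d)] / 365 = $4990.97
Solving gives d = 22, so the new rate took effect on 23 January 2019.

22 days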